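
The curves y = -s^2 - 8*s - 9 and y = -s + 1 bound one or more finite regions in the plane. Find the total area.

9/2

Set the curves equal: -s^2 - 8*s - 9 = -s + 1, so -s^2 - 7*s - 10 = 0, which factors as -(s + 2)*(s + 5) = 0. The curves meet at s = -5, -2.
On [-5, -2], y = -s^2 - 8*s - 9 is on top; that piece has area ∫[-5,-2] (-s^2 - 7*s - 10) ds = 9/2.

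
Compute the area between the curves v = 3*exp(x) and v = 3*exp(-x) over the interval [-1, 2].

-12 + 3*exp(-2) + 3*exp(-1) + 3*exp(1) + 3*exp(2)

The difference (3*exp(x)) - (3*exp(-x)) = 3*exp(x) - 3*exp(-x) changes sign at x = 0 inside [-1, 2], so split the integral there.
∫[-1,0] (3*exp(x) - 3*exp(-x)) dx = -3*exp(1) - 3*exp(-1) + 6; the area of that piece is -6 + 3*exp(-1) + 3*exp(1).
∫[0,2] (3*exp(x) - 3*exp(-x)) dx = -6 + 3*exp(-2) + 3*exp(2).
Total area = (-6 + 3*exp(-1) + 3*exp(1)) + (-6 + 3*exp(-2) + 3*exp(2)) = -12 + 3*exp(-2) + 3*exp(-1) + 3*exp(1) + 3*exp(2).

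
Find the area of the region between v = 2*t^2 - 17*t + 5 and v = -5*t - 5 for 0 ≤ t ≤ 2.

8

The difference (2*t^2 - 17*t + 5) - (-5*t - 5) = 2*t^2 - 12*t + 10 changes sign at t = 1 inside [0, 2], so split the integral there.
∫[0,1] (2*t^2 - 12*t + 10) dt = 14/3.
∫[1,2] (2*t^2 - 12*t + 10) dt = -10/3; the area of that piece is 10/3.
Total area = 14/3 + 10/3 = 8.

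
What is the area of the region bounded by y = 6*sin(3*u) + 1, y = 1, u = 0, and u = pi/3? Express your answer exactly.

4

On [0, pi/3], (6*sin(3*u) + 1) - (1) = 6*sin(3*u) is ≥ 0 throughout, so the area is a single integral of |6*sin(3*u)|.
∫[0,pi/3] (6*sin(3*u)) du = 4.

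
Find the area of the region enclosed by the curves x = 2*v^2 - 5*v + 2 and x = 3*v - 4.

Both boundary curves give x as a function of v, so integrate with respect to v. Setting them equal: 2*v^2 - 8*v + 6 = 0, i.e. 2*(v - 3)*(v - 1) = 0, so they meet at v = 1, 3.
For v in [1, 3], x = 2*v^2 - 5*v + 2 is on the left; area = ∫[1,3] (-(2*v^2 - 8*v + 6)) dv = 8/3.

8/3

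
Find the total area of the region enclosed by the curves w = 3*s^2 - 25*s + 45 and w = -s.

4

Set the curves equal: 3*s^2 - 25*s + 45 = -s, so 3*s^2 - 24*s + 45 = 0, which factors as 3*(s - 5)*(s - 3) = 0. The curves meet at s = 3, 5.
On [3, 5], w = -s is on top; that piece has area ∫[3,5] (-(3*s^2 - 24*s + 45)) ds = 4.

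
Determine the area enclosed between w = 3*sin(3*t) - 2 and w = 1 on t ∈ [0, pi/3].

-2 + pi

On [0, pi/3], (3*sin(3*t) - 2) - (1) = 3*sin(3*t) - 3 is ≤ 0 throughout, so the area is a single integral of |3*sin(3*t) - 3|.
∫[0,pi/3] (3*sin(3*t) - 3) dt = 2 - pi; the area of that piece is -2 + pi.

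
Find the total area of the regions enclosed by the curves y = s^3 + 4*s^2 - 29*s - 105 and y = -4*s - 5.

4019/6

Set the curves equal: s^3 + 4*s^2 - 29*s - 105 = -4*s - 5, so s^3 + 4*s^2 - 25*s - 100 = 0, which factors as (s - 5)*(s + 4)*(s + 5) = 0. The curves meet at s = -5, -4, 5.
On [-5, -4], y = s^3 + 4*s^2 - 29*s - 105 is on top; that piece has area ∫[-5,-4] (s^3 + 4*s^2 - 25*s - 100) ds = 19/12.
On [-4, 5], y = -4*s - 5 is on top; that piece has area ∫[-4,5] (-(s^3 + 4*s^2 - 25*s - 100)) ds = 2673/4.
Total enclosed area = 19/12 + 2673/4 = 4019/6.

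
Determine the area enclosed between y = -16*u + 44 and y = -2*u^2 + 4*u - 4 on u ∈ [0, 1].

On [0, 1], (-16*u + 44) - (-2*u^2 + 4*u - 4) = 2*u^2 - 20*u + 48 is ≥ 0 throughout, so the area is a single integral of |2*u^2 - 20*u + 48|.
∫[0,1] (2*u^2 - 20*u + 48) du = 116/3.

116/3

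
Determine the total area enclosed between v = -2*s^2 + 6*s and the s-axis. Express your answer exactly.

9

The curve meets the s-axis where -2*s^2 + 6*s = 0, i.e. -2*s*(s - 3) = 0, at s = 0, 3.
On [0, 3] the curve lies above the axis; ∫[0,3] (-2*s^2 + 6*s) ds = 9, giving area 9.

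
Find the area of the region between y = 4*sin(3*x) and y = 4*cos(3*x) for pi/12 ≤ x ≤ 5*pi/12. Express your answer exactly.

8*sqrt(2)/3

On [pi/12, 5*pi/12], (4*sin(3*x)) - (4*cos(3*x)) = 4*sin(3*x) - 4*cos(3*x) is ≥ 0 throughout, so the area is a single integral of |4*sin(3*x) - 4*cos(3*x)|.
∫[pi/12,5*pi/12] (4*sin(3*x) - 4*cos(3*x)) dx = 8*sqrt(2)/3.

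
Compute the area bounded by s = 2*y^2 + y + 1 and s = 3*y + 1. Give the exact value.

1/3

Both boundary curves give s as a function of y, so integrate with respect to y. Setting them equal: 2*y^2 - 2*y = 0, i.e. 2*y*(y - 1) = 0, so they meet at y = 0, 1.
For y in [0, 1], s = 2*y^2 + y + 1 is on the left; area = ∫[0,1] (-(2*y^2 - 2*y)) dy = 1/3.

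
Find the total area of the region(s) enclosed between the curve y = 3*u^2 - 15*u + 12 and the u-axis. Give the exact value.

27/2

The curve meets the u-axis where 3*u^2 - 15*u + 12 = 0, i.e. 3*(u - 4)*(u - 1) = 0, at u = 1, 4.
On [1, 4] the curve lies below the axis; ∫[1,4] (3*u^2 - 15*u + 12) du = -27/2, giving area 27/2.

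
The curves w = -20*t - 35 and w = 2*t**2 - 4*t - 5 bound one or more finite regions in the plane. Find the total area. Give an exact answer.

Set the curves equal: -20*t - 35 = 2*t**2 - 4*t - 5, so -2*t**2 - 16*t - 30 = 0, which factors as -2*(t + 3)*(t + 5) = 0. The curves meet at t = -5, -3.
On [-5, -3], w = -20*t - 35 is on top; that piece has area ∫[-5,-3] (-2*t**2 - 16*t - 30) dt = 8/3.

8/3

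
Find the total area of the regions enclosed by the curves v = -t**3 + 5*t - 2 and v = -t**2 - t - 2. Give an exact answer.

253/12

Set the curves equal: -t**3 + 5*t - 2 = -t**2 - t - 2, so -t**3 + t**2 + 6*t = 0, which factors as -t*(t - 3)*(t + 2) = 0. The curves meet at t = -2, 0, 3.
On [-2, 0], v = -t**2 - t - 2 is on top; that piece has area ∫[-2,0] (-(-t**3 + t**2 + 6*t)) dt = 16/3.
On [0, 3], v = -t**3 + 5*t - 2 is on top; that piece has area ∫[0,3] (-t**3 + t**2 + 6*t) dt = 63/4.
Total enclosed area = 16/3 + 63/4 = 253/12.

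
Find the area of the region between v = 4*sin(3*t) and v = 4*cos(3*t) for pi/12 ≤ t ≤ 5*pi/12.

On [pi/12, 5*pi/12], (4*sin(3*t)) - (4*cos(3*t)) = 4*sin(3*t) - 4*cos(3*t) is ≥ 0 throughout, so the area is a single integral of |4*sin(3*t) - 4*cos(3*t)|.
∫[pi/12,5*pi/12] (4*sin(3*t) - 4*cos(3*t)) dt = 8*sqrt(2)/3.

8*sqrt(2)/3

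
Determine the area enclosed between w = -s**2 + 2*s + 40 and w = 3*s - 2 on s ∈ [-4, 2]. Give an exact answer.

234

On [-4, 2], (-s**2 + 2*s + 40) - (3*s - 2) = -s**2 - s + 42 is ≥ 0 throughout, so the area is a single integral of |-s**2 - s + 42|.
∫[-4,2] (-s**2 - s + 42) ds = 234.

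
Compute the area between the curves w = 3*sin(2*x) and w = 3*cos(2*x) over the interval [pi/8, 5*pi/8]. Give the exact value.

3*sqrt(2)

On [pi/8, 5*pi/8], (3*sin(2*x)) - (3*cos(2*x)) = 3*sin(2*x) - 3*cos(2*x) is ≥ 0 throughout, so the area is a single integral of |3*sin(2*x) - 3*cos(2*x)|.
∫[pi/8,5*pi/8] (3*sin(2*x) - 3*cos(2*x)) dx = 3*sqrt(2).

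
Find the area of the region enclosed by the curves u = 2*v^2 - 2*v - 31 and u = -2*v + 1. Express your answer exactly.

512/3

Both boundary curves give u as a function of v, so integrate with respect to v. Setting them equal: 2*v^2 - 32 = 0, i.e. 2*(v - 4)*(v + 4) = 0, so they meet at v = -4, 4.
For v in [-4, 4], u = 2*v^2 - 2*v - 31 is on the left; area = ∫[-4,4] (-(2*v^2 - 32)) dv = 512/3.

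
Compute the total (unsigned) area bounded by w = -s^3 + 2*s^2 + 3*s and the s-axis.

The curve meets the s-axis where -s^3 + 2*s^2 + 3*s = 0, i.e. -s*(s - 3)*(s + 1) = 0, at s = -1, 0, 3.
On [-1, 0] the curve lies below the axis; ∫[-1,0] (-s^3 + 2*s^2 + 3*s) ds = -7/12, giving area 7/12.
On [0, 3] the curve lies above the axis; ∫[0,3] (-s^3 + 2*s^2 + 3*s) ds = 45/4, giving area 45/4.
Total area = 7/12 + 45/4 = 71/6.

71/6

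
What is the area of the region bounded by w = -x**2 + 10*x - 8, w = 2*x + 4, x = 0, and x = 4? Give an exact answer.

The difference (-x**2 + 10*x - 8) - (2*x + 4) = -x**2 + 8*x - 12 changes sign at x = 2 inside [0, 4], so split the integral there.
∫[0,2] (-x**2 + 8*x - 12) dx = -32/3; the area of that piece is 32/3.
∫[2,4] (-x**2 + 8*x - 12) dx = 16/3.
Total area = 32/3 + 16/3 = 16.

16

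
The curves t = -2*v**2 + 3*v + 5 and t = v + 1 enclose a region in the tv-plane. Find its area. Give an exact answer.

Both boundary curves give t as a function of v, so integrate with respect to v. Setting them equal: -2*v**2 + 2*v + 4 = 0, i.e. -2*(v - 2)*(v + 1) = 0, so they meet at v = -1, 2.
For v in [-1, 2], t = -2*v**2 + 3*v + 5 is on the right; area = ∫[-1,2] (-2*v**2 + 2*v + 4) dv = 9.

9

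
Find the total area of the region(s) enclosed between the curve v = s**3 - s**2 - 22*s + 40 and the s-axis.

3901/12

The curve meets the s-axis where s**3 - s**2 - 22*s + 40 = 0, i.e. (s - 4)*(s - 2)*(s + 5) = 0, at s = -5, 2, 4.
On [-5, 2] the curve lies above the axis; ∫[-5,2] (s**3 - s**2 - 22*s + 40) ds = 3773/12, giving area 3773/12.
On [2, 4] the curve lies below the axis; ∫[2,4] (s**3 - s**2 - 22*s + 40) ds = -32/3, giving area 32/3.
Total area = 3773/12 + 32/3 = 3901/12.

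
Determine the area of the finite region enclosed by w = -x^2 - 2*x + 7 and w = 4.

Set the curves equal: -x^2 - 2*x + 7 = 4, so -x^2 - 2*x + 3 = 0, which factors as -(x - 1)*(x + 3) = 0. The curves meet at x = -3, 1.
On [-3, 1], w = -x^2 - 2*x + 7 is on top; that piece has area ∫[-3,1] (-x^2 - 2*x + 3) dx = 32/3.

32/3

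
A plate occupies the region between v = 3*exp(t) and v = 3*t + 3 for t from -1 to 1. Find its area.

On [-1, 1], (3*exp(t)) - (3*t + 3) = -3*t + 3*exp(t) - 3 is ≥ 0 throughout, so the area is a single integral of |-3*t + 3*exp(t) - 3|.
∫[-1,1] (-3*t + 3*exp(t) - 3) dt = -6 - 3*exp(-1) + 3*exp(1).

-6 - 3*exp(-1) + 3*exp(1)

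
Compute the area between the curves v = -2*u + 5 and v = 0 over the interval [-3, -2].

10

On [-3, -2], (-2*u + 5) - (0) = -2*u + 5 is ≥ 0 throughout, so the area is a single integral of |-2*u + 5|.
∫[-3,-2] (-2*u + 5) du = 10.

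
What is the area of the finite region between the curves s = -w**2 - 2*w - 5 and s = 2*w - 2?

4/3

Both boundary curves give s as a function of w, so integrate with respect to w. Setting them equal: -w**2 - 4*w - 3 = 0, i.e. -(w + 1)*(w + 3) = 0, so they meet at w = -3, -1.
For w in [-3, -1], s = -w**2 - 2*w - 5 is on the right; area = ∫[-3,-1] (-w**2 - 4*w - 3) dw = 4/3.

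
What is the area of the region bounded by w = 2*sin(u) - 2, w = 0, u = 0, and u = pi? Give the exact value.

On [0, pi], (2*sin(u) - 2) - (0) = 2*sin(u) - 2 is ≤ 0 throughout, so the area is a single integral of |2*sin(u) - 2|.
∫[0,pi] (2*sin(u) - 2) du = 4 - 2*pi; the area of that piece is -4 + 2*pi.

-4 + 2*pi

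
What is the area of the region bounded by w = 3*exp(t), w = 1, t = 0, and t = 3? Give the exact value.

On [0, 3], (3*exp(t)) - (1) = 3*exp(t) - 1 is ≥ 0 throughout, so the area is a single integral of |3*exp(t) - 1|.
∫[0,3] (3*exp(t) - 1) dt = -6 + 3*exp(3).

-6 + 3*exp(3)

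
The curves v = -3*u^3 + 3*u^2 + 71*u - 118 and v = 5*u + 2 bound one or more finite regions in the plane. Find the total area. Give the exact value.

3901/4

Set the curves equal: -3*u^3 + 3*u^2 + 71*u - 118 = 5*u + 2, so -3*u^3 + 3*u^2 + 66*u - 120 = 0, which factors as -3*(u - 4)*(u - 2)*(u + 5) = 0. The curves meet at u = -5, 2, 4.
On [-5, 2], v = 5*u + 2 is on top; that piece has area ∫[-5,2] (-(-3*u^3 + 3*u^2 + 66*u - 120)) du = 3773/4.
On [2, 4], v = -3*u^3 + 3*u^2 + 71*u - 118 is on top; that piece has area ∫[2,4] (-3*u^3 + 3*u^2 + 66*u - 120) du = 32.
Total enclosed area = 3773/4 + 32 = 3901/4.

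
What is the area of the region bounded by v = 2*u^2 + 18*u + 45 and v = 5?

Set the curves equal: 2*u^2 + 18*u + 45 = 5, so 2*u^2 + 18*u + 40 = 0, which factors as 2*(u + 4)*(u + 5) = 0. The curves meet at u = -5, -4.
On [-5, -4], v = 5 is on top; that piece has area ∫[-5,-4] (-(2*u^2 + 18*u + 40)) du = 1/3.

1/3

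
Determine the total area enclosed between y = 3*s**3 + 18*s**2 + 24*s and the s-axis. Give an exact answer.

24

The curve meets the s-axis where 3*s**3 + 18*s**2 + 24*s = 0, i.e. 3*s*(s + 2)*(s + 4) = 0, at s = -4, -2, 0.
On [-4, -2] the curve lies above the axis; ∫[-4,-2] (3*s**3 + 18*s**2 + 24*s) ds = 12, giving area 12.
On [-2, 0] the curve lies below the axis; ∫[-2,0] (3*s**3 + 18*s**2 + 24*s) ds = -12, giving area 12.
Total area = 12 + 12 = 24.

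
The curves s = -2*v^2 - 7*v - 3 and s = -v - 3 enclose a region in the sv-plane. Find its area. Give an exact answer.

Both boundary curves give s as a function of v, so integrate with respect to v. Setting them equal: -2*v^2 - 6*v = 0, i.e. -2*v*(v + 3) = 0, so they meet at v = -3, 0.
For v in [-3, 0], s = -2*v^2 - 7*v - 3 is on the right; area = ∫[-3,0] (-2*v^2 - 6*v) dv = 9.

9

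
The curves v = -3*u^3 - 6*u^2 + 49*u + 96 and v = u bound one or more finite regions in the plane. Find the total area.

568

Set the curves equal: -3*u^3 - 6*u^2 + 49*u + 96 = u, so -3*u^3 - 6*u^2 + 48*u + 96 = 0, which factors as -3*(u - 4)*(u + 2)*(u + 4) = 0. The curves meet at u = -4, -2, 4.
On [-4, -2], v = u is on top; that piece has area ∫[-4,-2] (-(-3*u^3 - 6*u^2 + 48*u + 96)) du = 28.
On [-2, 4], v = -3*u^3 - 6*u^2 + 49*u + 96 is on top; that piece has area ∫[-2,4] (-3*u^3 - 6*u^2 + 48*u + 96) du = 540.
Total enclosed area = 28 + 540 = 568.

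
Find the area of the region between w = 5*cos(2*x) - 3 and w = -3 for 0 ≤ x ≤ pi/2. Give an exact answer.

5

The difference (5*cos(2*x) - 3) - (-3) = 5*cos(2*x) changes sign at x = pi/4 inside [0, pi/2], so split the integral there.
∫[0,pi/4] (5*cos(2*x)) dx = 5/2.
∫[pi/4,pi/2] (5*cos(2*x)) dx = -5/2; the area of that piece is 5/2.
Total area = 5/2 + 5/2 = 5.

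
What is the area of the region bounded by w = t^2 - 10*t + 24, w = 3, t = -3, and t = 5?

The difference (t^2 - 10*t + 24) - (3) = t^2 - 10*t + 21 changes sign at t = 3 inside [-3, 5], so split the integral there.
∫[-3,3] (t^2 - 10*t + 21) dt = 144.
∫[3,5] (t^2 - 10*t + 21) dt = -16/3; the area of that piece is 16/3.
Total area = 144 + 16/3 = 448/3.

448/3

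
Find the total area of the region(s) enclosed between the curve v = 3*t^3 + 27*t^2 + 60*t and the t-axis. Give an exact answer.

393/4

The curve meets the t-axis where 3*t^3 + 27*t^2 + 60*t = 0, i.e. 3*t*(t + 4)*(t + 5) = 0, at t = -5, -4, 0.
On [-5, -4] the curve lies above the axis; ∫[-5,-4] (3*t^3 + 27*t^2 + 60*t) dt = 9/4, giving area 9/4.
On [-4, 0] the curve lies below the axis; ∫[-4,0] (3*t^3 + 27*t^2 + 60*t) dt = -96, giving area 96.
Total area = 9/4 + 96 = 393/4.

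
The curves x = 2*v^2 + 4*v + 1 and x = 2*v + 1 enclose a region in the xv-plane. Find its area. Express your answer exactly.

Both boundary curves give x as a function of v, so integrate with respect to v. Setting them equal: 2*v^2 + 2*v = 0, i.e. 2*v*(v + 1) = 0, so they meet at v = -1, 0.
For v in [-1, 0], x = 2*v^2 + 4*v + 1 is on the left; area = ∫[-1,0] (-(2*v^2 + 2*v)) dv = 1/3.

1/3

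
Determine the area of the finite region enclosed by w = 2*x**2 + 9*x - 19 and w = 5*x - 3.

72

Set the curves equal: 2*x**2 + 9*x - 19 = 5*x - 3, so 2*x**2 + 4*x - 16 = 0, which factors as 2*(x - 2)*(x + 4) = 0. The curves meet at x = -4, 2.
On [-4, 2], w = 5*x - 3 is on top; that piece has area ∫[-4,2] (-(2*x**2 + 4*x - 16)) dx = 72.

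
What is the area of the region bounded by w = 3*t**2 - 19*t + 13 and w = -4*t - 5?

Set the curves equal: 3*t**2 - 19*t + 13 = -4*t - 5, so 3*t**2 - 15*t + 18 = 0, which factors as 3*(t - 3)*(t - 2) = 0. The curves meet at t = 2, 3.
On [2, 3], w = -4*t - 5 is on top; that piece has area ∫[2,3] (-(3*t**2 - 15*t + 18)) dt = 1/2.

1/2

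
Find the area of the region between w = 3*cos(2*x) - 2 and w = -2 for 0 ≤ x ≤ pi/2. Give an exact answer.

The difference (3*cos(2*x) - 2) - (-2) = 3*cos(2*x) changes sign at x = pi/4 inside [0, pi/2], so split the integral there.
∫[0,pi/4] (3*cos(2*x)) dx = 3/2.
∫[pi/4,pi/2] (3*cos(2*x)) dx = -3/2; the area of that piece is 3/2.
Total area = 3/2 + 3/2 = 3.

3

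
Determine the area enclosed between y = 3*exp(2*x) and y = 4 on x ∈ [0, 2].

The difference (3*exp(2*x)) - (4) = 3*exp(2*x) - 4 changes sign at x = -log(3)/2 + log(2) inside [0, 2], so split the integral there.
∫[0,-log(3)/2 + log(2)] (3*exp(2*x) - 4) dx = log(9/16) + 1/2; the area of that piece is -1/2 + log(16/9).
∫[-log(3)/2 + log(2),2] (3*exp(2*x) - 4) dx = -10 - 2*log(3) + 4*log(2) + 3*exp(4)/2.
Total area = (-1/2 + log(16/9)) + (-10 - 2*log(3) + 4*log(2) + 3*exp(4)/2) = -21/2 - 4*log(3) + 8*log(2) + 3*exp(4)/2.

-21/2 - 4*log(3) + 8*log(2) + 3*exp(4)/2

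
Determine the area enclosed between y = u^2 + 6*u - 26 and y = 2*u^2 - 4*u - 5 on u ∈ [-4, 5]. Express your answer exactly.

653/3

The difference (u^2 + 6*u - 26) - (2*u^2 - 4*u - 5) = -u^2 + 10*u - 21 changes sign at u = 3 inside [-4, 5], so split the integral there.
∫[-4,3] (-u^2 + 10*u - 21) du = -637/3; the area of that piece is 637/3.
∫[3,5] (-u^2 + 10*u - 21) du = 16/3.
Total area = 637/3 + 16/3 = 653/3.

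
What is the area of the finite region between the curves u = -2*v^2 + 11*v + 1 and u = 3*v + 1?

64/3

Both boundary curves give u as a function of v, so integrate with respect to v. Setting them equal: -2*v^2 + 8*v = 0, i.e. -2*v*(v - 4) = 0, so they meet at v = 0, 4.
For v in [0, 4], u = -2*v^2 + 11*v + 1 is on the right; area = ∫[0,4] (-2*v^2 + 8*v) dv = 64/3.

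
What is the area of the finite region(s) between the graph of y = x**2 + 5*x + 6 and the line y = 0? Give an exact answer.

1/6

The curve meets the x-axis where x**2 + 5*x + 6 = 0, i.e. (x + 2)*(x + 3) = 0, at x = -3, -2.
On [-3, -2] the curve lies below the axis; ∫[-3,-2] (x**2 + 5*x + 6) dx = -1/6, giving area 1/6.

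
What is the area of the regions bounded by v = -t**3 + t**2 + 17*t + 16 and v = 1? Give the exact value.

Set the curves equal: -t**3 + t**2 + 17*t + 16 = 1, so -t**3 + t**2 + 17*t + 15 = 0, which factors as -(t - 5)*(t + 1)*(t + 3) = 0. The curves meet at t = -3, -1, 5.
On [-3, -1], v = 1 is on top; that piece has area ∫[-3,-1] (-(-t**3 + t**2 + 17*t + 15)) dt = 28/3.
On [-1, 5], v = -t**3 + t**2 + 17*t + 16 is on top; that piece has area ∫[-1,5] (-t**3 + t**2 + 17*t + 15) dt = 180.
Total enclosed area = 28/3 + 180 = 568/3.

568/3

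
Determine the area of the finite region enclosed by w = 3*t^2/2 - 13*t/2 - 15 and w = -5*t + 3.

343/4

Set the curves equal: 3*t^2/2 - 13*t/2 - 15 = -5*t + 3, so 3*t^2/2 - 3*t/2 - 18 = 0, which factors as 3*(t - 4)*(t + 3)/2 = 0. The curves meet at t = -3, 4.
On [-3, 4], w = -5*t + 3 is on top; that piece has area ∫[-3,4] (-(3*t^2/2 - 3*t/2 - 18)) dt = 343/4.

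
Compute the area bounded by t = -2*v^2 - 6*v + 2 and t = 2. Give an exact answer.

9

Both boundary curves give t as a function of v, so integrate with respect to v. Setting them equal: -2*v^2 - 6*v = 0, i.e. -2*v*(v + 3) = 0, so they meet at v = -3, 0.
For v in [-3, 0], t = -2*v^2 - 6*v + 2 is on the right; area = ∫[-3,0] (-2*v^2 - 6*v) dv = 9.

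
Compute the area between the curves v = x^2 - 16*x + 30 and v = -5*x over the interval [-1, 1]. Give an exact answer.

182/3

On [-1, 1], (x^2 - 16*x + 30) - (-5*x) = x^2 - 11*x + 30 is ≥ 0 throughout, so the area is a single integral of |x^2 - 11*x + 30|.
∫[-1,1] (x^2 - 11*x + 30) dx = 182/3.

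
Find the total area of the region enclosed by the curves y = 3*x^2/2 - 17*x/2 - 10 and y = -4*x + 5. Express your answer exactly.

343/4

Set the curves equal: 3*x^2/2 - 17*x/2 - 10 = -4*x + 5, so 3*x^2/2 - 9*x/2 - 15 = 0, which factors as 3*(x - 5)*(x + 2)/2 = 0. The curves meet at x = -2, 5.
On [-2, 5], y = -4*x + 5 is on top; that piece has area ∫[-2,5] (-(3*x^2/2 - 9*x/2 - 15)) dx = 343/4.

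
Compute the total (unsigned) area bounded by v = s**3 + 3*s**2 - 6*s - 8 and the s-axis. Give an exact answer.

81/2

The curve meets the s-axis where s**3 + 3*s**2 - 6*s - 8 = 0, i.e. (s - 2)*(s + 1)*(s + 4) = 0, at s = -4, -1, 2.
On [-4, -1] the curve lies above the axis; ∫[-4,-1] (s**3 + 3*s**2 - 6*s - 8) ds = 81/4, giving area 81/4.
On [-1, 2] the curve lies below the axis; ∫[-1,2] (s**3 + 3*s**2 - 6*s - 8) ds = -81/4, giving area 81/4.
Total area = 81/4 + 81/4 = 81/2.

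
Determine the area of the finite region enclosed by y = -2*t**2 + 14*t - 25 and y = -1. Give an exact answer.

1/3

Set the curves equal: -2*t**2 + 14*t - 25 = -1, so -2*t**2 + 14*t - 24 = 0, which factors as -2*(t - 4)*(t - 3) = 0. The curves meet at t = 3, 4.
On [3, 4], y = -2*t**2 + 14*t - 25 is on top; that piece has area ∫[3,4] (-2*t**2 + 14*t - 24) dt = 1/3.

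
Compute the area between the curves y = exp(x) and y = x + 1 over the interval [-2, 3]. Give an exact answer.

On [-2, 3], (exp(x)) - (x + 1) = -x + exp(x) - 1 is ≥ 0 throughout, so the area is a single integral of |-x + exp(x) - 1|.
∫[-2,3] (-x + exp(x) - 1) dx = -15/2 - exp(-2) + exp(3).

-15/2 - exp(-2) + exp(3)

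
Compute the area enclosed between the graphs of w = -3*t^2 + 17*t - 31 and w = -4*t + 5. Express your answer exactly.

Set the curves equal: -3*t^2 + 17*t - 31 = -4*t + 5, so -3*t^2 + 21*t - 36 = 0, which factors as -3*(t - 4)*(t - 3) = 0. The curves meet at t = 3, 4.
On [3, 4], w = -3*t^2 + 17*t - 31 is on top; that piece has area ∫[3,4] (-3*t^2 + 21*t - 36) dt = 1/2.

1/2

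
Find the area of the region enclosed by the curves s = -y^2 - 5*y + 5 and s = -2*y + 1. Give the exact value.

125/6

Both boundary curves give s as a function of y, so integrate with respect to y. Setting them equal: -y^2 - 3*y + 4 = 0, i.e. -(y - 1)*(y + 4) = 0, so they meet at y = -4, 1.
For y in [-4, 1], s = -y^2 - 5*y + 5 is on the right; area = ∫[-4,1] (-y^2 - 3*y + 4) dy = 125/6.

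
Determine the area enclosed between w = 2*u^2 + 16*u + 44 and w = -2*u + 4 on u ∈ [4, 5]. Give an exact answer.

On [4, 5], (2*u^2 + 16*u + 44) - (-2*u + 4) = 2*u^2 + 18*u + 40 is ≥ 0 throughout, so the area is a single integral of |2*u^2 + 18*u + 40|.
∫[4,5] (2*u^2 + 18*u + 40) du = 485/3.

485/3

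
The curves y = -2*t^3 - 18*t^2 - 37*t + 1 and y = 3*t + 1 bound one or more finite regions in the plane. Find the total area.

Set the curves equal: -2*t^3 - 18*t^2 - 37*t + 1 = 3*t + 1, so -2*t^3 - 18*t^2 - 40*t = 0, which factors as -2*t*(t + 4)*(t + 5) = 0. The curves meet at t = -5, -4, 0.
On [-5, -4], y = 3*t + 1 is on top; that piece has area ∫[-5,-4] (-(-2*t^3 - 18*t^2 - 40*t)) dt = 3/2.
On [-4, 0], y = -2*t^3 - 18*t^2 - 37*t + 1 is on top; that piece has area ∫[-4,0] (-2*t^3 - 18*t^2 - 40*t) dt = 64.
Total enclosed area = 3/2 + 64 = 131/2.

131/2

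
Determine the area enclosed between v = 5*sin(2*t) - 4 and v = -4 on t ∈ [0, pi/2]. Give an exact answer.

On [0, pi/2], (5*sin(2*t) - 4) - (-4) = 5*sin(2*t) is ≥ 0 throughout, so the area is a single integral of |5*sin(2*t)|.
∫[0,pi/2] (5*sin(2*t)) dt = 5.

5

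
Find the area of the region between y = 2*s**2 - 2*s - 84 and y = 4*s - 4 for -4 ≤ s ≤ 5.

621

On [-4, 5], (2*s**2 - 2*s - 84) - (4*s - 4) = 2*s**2 - 6*s - 80 is ≤ 0 throughout, so the area is a single integral of |2*s**2 - 6*s - 80|.
∫[-4,5] (2*s**2 - 6*s - 80) ds = -621; the area of that piece is 621.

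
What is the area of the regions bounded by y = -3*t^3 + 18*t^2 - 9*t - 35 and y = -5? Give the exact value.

Set the curves equal: -3*t^3 + 18*t^2 - 9*t - 35 = -5, so -3*t^3 + 18*t^2 - 9*t - 30 = 0, which factors as -3*(t - 5)*(t - 2)*(t + 1) = 0. The curves meet at t = -1, 2, 5.
On [-1, 2], y = -5 is on top; that piece has area ∫[-1,2] (-(-3*t^3 + 18*t^2 - 9*t - 30)) dt = 243/4.
On [2, 5], y = -3*t^3 + 18*t^2 - 9*t - 35 is on top; that piece has area ∫[2,5] (-3*t^3 + 18*t^2 - 9*t - 30) dt = 243/4.
Total enclosed area = 243/4 + 243/4 = 243/2.

243/2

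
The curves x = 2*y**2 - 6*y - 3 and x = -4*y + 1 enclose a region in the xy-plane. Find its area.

9

Both boundary curves give x as a function of y, so integrate with respect to y. Setting them equal: 2*y**2 - 2*y - 4 = 0, i.e. 2*(y - 2)*(y + 1) = 0, so they meet at y = -1, 2.
For y in [-1, 2], x = 2*y**2 - 6*y - 3 is on the left; area = ∫[-1,2] (-(2*y**2 - 2*y - 4)) dy = 9.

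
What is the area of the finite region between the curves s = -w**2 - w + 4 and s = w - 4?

Both boundary curves give s as a function of w, so integrate with respect to w. Setting them equal: -w**2 - 2*w + 8 = 0, i.e. -(w - 2)*(w + 4) = 0, so they meet at w = -4, 2.
For w in [-4, 2], s = -w**2 - w + 4 is on the right; area = ∫[-4,2] (-w**2 - 2*w + 8) dw = 36.

36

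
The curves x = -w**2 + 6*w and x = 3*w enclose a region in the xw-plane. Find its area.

Both boundary curves give x as a function of w, so integrate with respect to w. Setting them equal: -w**2 + 3*w = 0, i.e. -w*(w - 3) = 0, so they meet at w = 0, 3.
For w in [0, 3], x = -w**2 + 6*w is on the right; area = ∫[0,3] (-w**2 + 3*w) dw = 9/2.

9/2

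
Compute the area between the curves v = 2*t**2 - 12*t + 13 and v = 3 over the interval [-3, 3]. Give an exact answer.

The difference (2*t**2 - 12*t + 13) - (3) = 2*t**2 - 12*t + 10 changes sign at t = 1 inside [-3, 3], so split the integral there.
∫[-3,1] (2*t**2 - 12*t + 10) dt = 320/3.
∫[1,3] (2*t**2 - 12*t + 10) dt = -32/3; the area of that piece is 32/3.
Total area = 320/3 + 32/3 = 352/3.

352/3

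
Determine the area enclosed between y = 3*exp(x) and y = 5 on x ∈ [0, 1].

The difference (3*exp(x)) - (5) = 3*exp(x) - 5 changes sign at x = log(5/3) inside [0, 1], so split the integral there.
∫[0,log(5/3)] (3*exp(x) - 5) dx = log(243/3125) + 2; the area of that piece is -2 + log(3125/243).
∫[log(5/3),1] (3*exp(x) - 5) dx = -10 - 5*log(3) + 5*log(5) + 3*exp(1).
Total area = (-2 + log(3125/243)) + (-10 - 5*log(3) + 5*log(5) + 3*exp(1)) = -12 - 10*log(3) + 3*exp(1) + 10*log(5).

-12 - 10*log(3) + 3*exp(1) + 10*log(5)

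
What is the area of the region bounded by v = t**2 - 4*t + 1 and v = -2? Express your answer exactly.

4/3

Set the curves equal: t**2 - 4*t + 1 = -2, so t**2 - 4*t + 3 = 0, which factors as (t - 3)*(t - 1) = 0. The curves meet at t = 1, 3.
On [1, 3], v = -2 is on top; that piece has area ∫[1,3] (-(t**2 - 4*t + 3)) dt = 4/3.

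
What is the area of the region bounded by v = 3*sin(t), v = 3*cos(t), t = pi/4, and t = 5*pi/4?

On [pi/4, 5*pi/4], (3*sin(t)) - (3*cos(t)) = 3*sin(t) - 3*cos(t) is ≥ 0 throughout, so the area is a single integral of |3*sin(t) - 3*cos(t)|.
∫[pi/4,5*pi/4] (3*sin(t) - 3*cos(t)) dt = 6*sqrt(2).

6*sqrt(2)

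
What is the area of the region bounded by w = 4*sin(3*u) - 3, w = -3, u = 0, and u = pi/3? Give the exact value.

On [0, pi/3], (4*sin(3*u) - 3) - (-3) = 4*sin(3*u) is ≥ 0 throughout, so the area is a single integral of |4*sin(3*u)|.
∫[0,pi/3] (4*sin(3*u)) du = 8/3.

8/3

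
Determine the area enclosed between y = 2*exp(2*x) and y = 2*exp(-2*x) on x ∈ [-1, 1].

The difference (2*exp(2*x)) - (2*exp(-2*x)) = 2*exp(2*x) - 2*exp(-2*x) changes sign at x = 0 inside [-1, 1], so split the integral there.
∫[-1,0] (2*exp(2*x) - 2*exp(-2*x)) dx = -exp(2) - exp(-2) + 2; the area of that piece is -2 + exp(-2) + exp(2).
∫[0,1] (2*exp(2*x) - 2*exp(-2*x)) dx = -2 + exp(-2) + exp(2).
Total area = (-2 + exp(-2) + exp(2)) + (-2 + exp(-2) + exp(2)) = -4 + 2*exp(-2) + 2*exp(2).

-4 + 2*exp(-2) + 2*exp(2)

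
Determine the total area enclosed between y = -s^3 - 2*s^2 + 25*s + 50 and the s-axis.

2459/6

The curve meets the s-axis where -s^3 - 2*s^2 + 25*s + 50 = 0, i.e. -(s - 5)*(s + 2)*(s + 5) = 0, at s = -5, -2, 5.
On [-5, -2] the curve lies below the axis; ∫[-5,-2] (-s^3 - 2*s^2 + 25*s + 50) ds = -153/4, giving area 153/4.
On [-2, 5] the curve lies above the axis; ∫[-2,5] (-s^3 - 2*s^2 + 25*s + 50) ds = 4459/12, giving area 4459/12.
Total area = 153/4 + 4459/12 = 2459/6.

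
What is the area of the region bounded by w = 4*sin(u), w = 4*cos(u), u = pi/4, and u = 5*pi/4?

On [pi/4, 5*pi/4], (4*sin(u)) - (4*cos(u)) = 4*sin(u) - 4*cos(u) is ≥ 0 throughout, so the area is a single integral of |4*sin(u) - 4*cos(u)|.
∫[pi/4,5*pi/4] (4*sin(u) - 4*cos(u)) du = 8*sqrt(2).

8*sqrt(2)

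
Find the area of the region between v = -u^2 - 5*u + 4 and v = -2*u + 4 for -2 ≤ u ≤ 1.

The difference (-u^2 - 5*u + 4) - (-2*u + 4) = -u^2 - 3*u changes sign at u = 0 inside [-2, 1], so split the integral there.
∫[-2,0] (-u^2 - 3*u) du = 10/3.
∫[0,1] (-u^2 - 3*u) du = -11/6; the area of that piece is 11/6.
Total area = 10/3 + 11/6 = 31/6.

31/6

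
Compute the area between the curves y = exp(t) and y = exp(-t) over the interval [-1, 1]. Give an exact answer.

The difference (exp(t)) - (exp(-t)) = exp(t) - exp(-t) changes sign at t = 0 inside [-1, 1], so split the integral there.
∫[-1,0] (exp(t) - exp(-t)) dt = -exp(1) - exp(-1) + 2; the area of that piece is -2 + exp(-1) + exp(1).
∫[0,1] (exp(t) - exp(-t)) dt = -2 + exp(-1) + exp(1).
Total area = (-2 + exp(-1) + exp(1)) + (-2 + exp(-1) + exp(1)) = -4 + 2*exp(-1) + 2*exp(1).

-4 + 2*exp(-1) + 2*exp(1)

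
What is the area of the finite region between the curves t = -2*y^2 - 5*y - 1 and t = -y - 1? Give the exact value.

8/3

Both boundary curves give t as a function of y, so integrate with respect to y. Setting them equal: -2*y^2 - 4*y = 0, i.e. -2*y*(y + 2) = 0, so they meet at y = -2, 0.
For y in [-2, 0], t = -2*y^2 - 5*y - 1 is on the right; area = ∫[-2,0] (-2*y^2 - 4*y) dy = 8/3.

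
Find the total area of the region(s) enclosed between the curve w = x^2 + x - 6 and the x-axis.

The curve meets the x-axis where x^2 + x - 6 = 0, i.e. (x - 2)*(x + 3) = 0, at x = -3, 2.
On [-3, 2] the curve lies below the axis; ∫[-3,2] (x^2 + x - 6) dx = -125/6, giving area 125/6.

125/6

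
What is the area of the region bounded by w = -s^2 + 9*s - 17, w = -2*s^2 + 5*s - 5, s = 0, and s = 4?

32

The difference (-s^2 + 9*s - 17) - (-2*s^2 + 5*s - 5) = s^2 + 4*s - 12 changes sign at s = 2 inside [0, 4], so split the integral there.
∫[0,2] (s^2 + 4*s - 12) ds = -40/3; the area of that piece is 40/3.
∫[2,4] (s^2 + 4*s - 12) ds = 56/3.
Total area = 40/3 + 56/3 = 32.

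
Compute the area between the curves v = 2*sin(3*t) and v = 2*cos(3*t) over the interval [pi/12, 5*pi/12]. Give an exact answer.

4*sqrt(2)/3

On [pi/12, 5*pi/12], (2*sin(3*t)) - (2*cos(3*t)) = 2*sin(3*t) - 2*cos(3*t) is ≥ 0 throughout, so the area is a single integral of |2*sin(3*t) - 2*cos(3*t)|.
∫[pi/12,5*pi/12] (2*sin(3*t) - 2*cos(3*t)) dt = 4*sqrt(2)/3.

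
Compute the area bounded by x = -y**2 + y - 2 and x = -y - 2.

Both boundary curves give x as a function of y, so integrate with respect to y. Setting them equal: -y**2 + 2*y = 0, i.e. -y*(y - 2) = 0, so they meet at y = 0, 2.
For y in [0, 2], x = -y**2 + y - 2 is on the right; area = ∫[0,2] (-y**2 + 2*y) dy = 4/3.

4/3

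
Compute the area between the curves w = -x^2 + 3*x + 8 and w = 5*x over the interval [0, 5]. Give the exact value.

136/3

The difference (-x^2 + 3*x + 8) - (5*x) = -x^2 - 2*x + 8 changes sign at x = 2 inside [0, 5], so split the integral there.
∫[0,2] (-x^2 - 2*x + 8) dx = 28/3.
∫[2,5] (-x^2 - 2*x + 8) dx = -36; the area of that piece is 36.
Total area = 28/3 + 36 = 136/3.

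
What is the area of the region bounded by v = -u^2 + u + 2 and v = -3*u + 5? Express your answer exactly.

4/3

Set the curves equal: -u^2 + u + 2 = -3*u + 5, so -u^2 + 4*u - 3 = 0, which factors as -(u - 3)*(u - 1) = 0. The curves meet at u = 1, 3.
On [1, 3], v = -u^2 + u + 2 is on top; that piece has area ∫[1,3] (-u^2 + 4*u - 3) du = 4/3.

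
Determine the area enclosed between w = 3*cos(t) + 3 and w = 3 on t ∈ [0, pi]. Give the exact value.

6

The difference (3*cos(t) + 3) - (3) = 3*cos(t) changes sign at t = pi/2 inside [0, pi], so split the integral there.
∫[0,pi/2] (3*cos(t)) dt = 3.
∫[pi/2,pi] (3*cos(t)) dt = -3; the area of that piece is 3.
Total area = 3 + 3 = 6.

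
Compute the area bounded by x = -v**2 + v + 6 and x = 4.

9/2

Both boundary curves give x as a function of v, so integrate with respect to v. Setting them equal: -v**2 + v + 2 = 0, i.e. -(v - 2)*(v + 1) = 0, so they meet at v = -1, 2.
For v in [-1, 2], x = -v**2 + v + 6 is on the right; area = ∫[-1,2] (-v**2 + v + 2) dv = 9/2.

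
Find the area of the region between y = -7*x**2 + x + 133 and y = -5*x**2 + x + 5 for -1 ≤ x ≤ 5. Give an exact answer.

684

On [-1, 5], (-7*x**2 + x + 133) - (-5*x**2 + x + 5) = -2*x**2 + 128 is ≥ 0 throughout, so the area is a single integral of |-2*x**2 + 128|.
∫[-1,5] (-2*x**2 + 128) dx = 684.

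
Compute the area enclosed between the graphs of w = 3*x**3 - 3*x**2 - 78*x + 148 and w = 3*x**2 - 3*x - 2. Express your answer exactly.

Set the curves equal: 3*x**3 - 3*x**2 - 78*x + 148 = 3*x**2 - 3*x - 2, so 3*x**3 - 6*x**2 - 75*x + 150 = 0, which factors as 3*(x - 5)*(x - 2)*(x + 5) = 0. The curves meet at x = -5, 2, 5.
On [-5, 2], w = 3*x**3 - 3*x**2 - 78*x + 148 is on top; that piece has area ∫[-5,2] (3*x**3 - 6*x**2 - 75*x + 150) dx = 4459/4.
On [2, 5], w = 3*x**2 - 3*x - 2 is on top; that piece has area ∫[2,5] (-(3*x**3 - 6*x**2 - 75*x + 150)) dx = 459/4.
Total enclosed area = 4459/4 + 459/4 = 2459/2.

2459/2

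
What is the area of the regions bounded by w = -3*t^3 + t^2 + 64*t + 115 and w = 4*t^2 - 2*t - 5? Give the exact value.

Set the curves equal: -3*t^3 + t^2 + 64*t + 115 = 4*t^2 - 2*t - 5, so -3*t^3 - 3*t^2 + 66*t + 120 = 0, which factors as -3*(t - 5)*(t + 2)*(t + 4) = 0. The curves meet at t = -4, -2, 5.
On [-4, -2], w = 4*t^2 - 2*t - 5 is on top; that piece has area ∫[-4,-2] (-(-3*t^3 - 3*t^2 + 66*t + 120)) dt = 32.
On [-2, 5], w = -3*t^3 + t^2 + 64*t + 115 is on top; that piece has area ∫[-2,5] (-3*t^3 - 3*t^2 + 66*t + 120) dt = 3773/4.
Total enclosed area = 32 + 3773/4 = 3901/4.

3901/4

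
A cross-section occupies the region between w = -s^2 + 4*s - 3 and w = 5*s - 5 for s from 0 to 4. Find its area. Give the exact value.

The difference (-s^2 + 4*s - 3) - (5*s - 5) = -s^2 - s + 2 changes sign at s = 1 inside [0, 4], so split the integral there.
∫[0,1] (-s^2 - s + 2) ds = 7/6.
∫[1,4] (-s^2 - s + 2) ds = -45/2; the area of that piece is 45/2.
Total area = 7/6 + 45/2 = 71/3.

71/3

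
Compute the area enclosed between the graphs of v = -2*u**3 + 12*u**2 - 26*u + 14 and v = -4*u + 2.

1

Set the curves equal: -2*u**3 + 12*u**2 - 26*u + 14 = -4*u + 2, so -2*u**3 + 12*u**2 - 22*u + 12 = 0, which factors as -2*(u - 3)*(u - 2)*(u - 1) = 0. The curves meet at u = 1, 2, 3.
On [1, 2], v = -4*u + 2 is on top; that piece has area ∫[1,2] (-(-2*u**3 + 12*u**2 - 22*u + 12)) du = 1/2.
On [2, 3], v = -2*u**3 + 12*u**2 - 26*u + 14 is on top; that piece has area ∫[2,3] (-2*u**3 + 12*u**2 - 22*u + 12) du = 1/2.
Total enclosed area = 1/2 + 1/2 = 1.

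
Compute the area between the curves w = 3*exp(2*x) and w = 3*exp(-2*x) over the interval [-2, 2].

The difference (3*exp(2*x)) - (3*exp(-2*x)) = 3*exp(2*x) - 3*exp(-2*x) changes sign at x = 0 inside [-2, 2], so split the integral there.
∫[-2,0] (3*exp(2*x) - 3*exp(-2*x)) dx = -3*exp(4)/2 - 3*exp(-4)/2 + 3; the area of that piece is -3 + 3*exp(-4)/2 + 3*exp(4)/2.
∫[0,2] (3*exp(2*x) - 3*exp(-2*x)) dx = -3 + 3*exp(-4)/2 + 3*exp(4)/2.
Total area = (-3 + 3*exp(-4)/2 + 3*exp(4)/2) + (-3 + 3*exp(-4)/2 + 3*exp(4)/2) = -6 + 3*exp(-4) + 3*exp(4).

-6 + 3*exp(-4) + 3*exp(4)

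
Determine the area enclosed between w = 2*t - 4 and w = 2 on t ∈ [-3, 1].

32

On [-3, 1], (2*t - 4) - (2) = 2*t - 6 is ≤ 0 throughout, so the area is a single integral of |2*t - 6|.
∫[-3,1] (2*t - 6) dt = -32; the area of that piece is 32.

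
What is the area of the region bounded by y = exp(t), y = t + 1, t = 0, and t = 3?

-17/2 + exp(3)

On [0, 3], (exp(t)) - (t + 1) = -t + exp(t) - 1 is ≥ 0 throughout, so the area is a single integral of |-t + exp(t) - 1|.
∫[0,3] (-t + exp(t) - 1) dt = -17/2 + exp(3).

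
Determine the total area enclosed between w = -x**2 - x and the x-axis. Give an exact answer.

1/6

The curve meets the x-axis where -x**2 - x = 0, i.e. -x*(x + 1) = 0, at x = -1, 0.
On [-1, 0] the curve lies above the axis; ∫[-1,0] (-x**2 - x) dx = 1/6, giving area 1/6.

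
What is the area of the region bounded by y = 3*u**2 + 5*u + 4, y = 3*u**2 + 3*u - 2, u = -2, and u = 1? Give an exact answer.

15

On [-2, 1], (3*u**2 + 5*u + 4) - (3*u**2 + 3*u - 2) = 2*u + 6 is ≥ 0 throughout, so the area is a single integral of |2*u + 6|.
∫[-2,1] (2*u + 6) du = 15.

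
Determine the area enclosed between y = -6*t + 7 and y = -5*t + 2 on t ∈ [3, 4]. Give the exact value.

On [3, 4], (-6*t + 7) - (-5*t + 2) = -t + 5 is ≥ 0 throughout, so the area is a single integral of |-t + 5|.
∫[3,4] (-t + 5) dt = 3/2.

3/2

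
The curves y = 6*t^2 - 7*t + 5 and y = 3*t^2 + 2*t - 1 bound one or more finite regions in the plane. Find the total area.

Set the curves equal: 6*t^2 - 7*t + 5 = 3*t^2 + 2*t - 1, so 3*t^2 - 9*t + 6 = 0, which factors as 3*(t - 2)*(t - 1) = 0. The curves meet at t = 1, 2.
On [1, 2], y = 3*t^2 + 2*t - 1 is on top; that piece has area ∫[1,2] (-(3*t^2 - 9*t + 6)) dt = 1/2.

1/2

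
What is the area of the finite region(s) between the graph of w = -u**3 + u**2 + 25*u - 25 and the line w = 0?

1012/3

The curve meets the u-axis where -u**3 + u**2 + 25*u - 25 = 0, i.e. -(u - 5)*(u - 1)*(u + 5) = 0, at u = -5, 1, 5.
On [-5, 1] the curve lies below the axis; ∫[-5,1] (-u**3 + u**2 + 25*u - 25) du = -252, giving area 252.
On [1, 5] the curve lies above the axis; ∫[1,5] (-u**3 + u**2 + 25*u - 25) du = 256/3, giving area 256/3.
Total area = 252 + 256/3 = 1012/3.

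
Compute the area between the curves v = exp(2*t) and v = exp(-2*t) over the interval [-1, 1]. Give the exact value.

The difference (exp(2*t)) - (exp(-2*t)) = exp(2*t) - exp(-2*t) changes sign at t = 0 inside [-1, 1], so split the integral there.
∫[-1,0] (exp(2*t) - exp(-2*t)) dt = -exp(2)/2 - exp(-2)/2 + 1; the area of that piece is -1 + exp(-2)/2 + exp(2)/2.
∫[0,1] (exp(2*t) - exp(-2*t)) dt = -1 + exp(-2)/2 + exp(2)/2.
Total area = (-1 + exp(-2)/2 + exp(2)/2) + (-1 + exp(-2)/2 + exp(2)/2) = -2 + exp(-2) + exp(2).

-2 + exp(-2) + exp(2)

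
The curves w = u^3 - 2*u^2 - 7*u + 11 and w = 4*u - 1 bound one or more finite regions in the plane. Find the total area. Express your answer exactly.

937/12

Set the curves equal: u^3 - 2*u^2 - 7*u + 11 = 4*u - 1, so u^3 - 2*u^2 - 11*u + 12 = 0, which factors as (u - 4)*(u - 1)*(u + 3) = 0. The curves meet at u = -3, 1, 4.
On [-3, 1], w = u^3 - 2*u^2 - 7*u + 11 is on top; that piece has area ∫[-3,1] (u^3 - 2*u^2 - 11*u + 12) du = 160/3.
On [1, 4], w = 4*u - 1 is on top; that piece has area ∫[1,4] (-(u^3 - 2*u^2 - 11*u + 12)) du = 99/4.
Total enclosed area = 160/3 + 99/4 = 937/12.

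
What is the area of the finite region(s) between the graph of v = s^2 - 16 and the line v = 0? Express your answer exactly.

256/3

The curve meets the s-axis where s^2 - 16 = 0, i.e. (s - 4)*(s + 4) = 0, at s = -4, 4.
On [-4, 4] the curve lies below the axis; ∫[-4,4] (s^2 - 16) ds = -256/3, giving area 256/3.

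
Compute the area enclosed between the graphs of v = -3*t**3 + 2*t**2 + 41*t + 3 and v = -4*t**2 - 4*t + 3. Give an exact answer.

863/2

Set the curves equal: -3*t**3 + 2*t**2 + 41*t + 3 = -4*t**2 - 4*t + 3, so -3*t**3 + 6*t**2 + 45*t = 0, which factors as -3*t*(t - 5)*(t + 3) = 0. The curves meet at t = -3, 0, 5.
On [-3, 0], v = -4*t**2 - 4*t + 3 is on top; that piece has area ∫[-3,0] (-(-3*t**3 + 6*t**2 + 45*t)) dt = 351/4.
On [0, 5], v = -3*t**3 + 2*t**2 + 41*t + 3 is on top; that piece has area ∫[0,5] (-3*t**3 + 6*t**2 + 45*t) dt = 1375/4.
Total enclosed area = 351/4 + 1375/4 = 863/2.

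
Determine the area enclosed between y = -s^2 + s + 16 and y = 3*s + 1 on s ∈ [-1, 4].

47

The difference (-s^2 + s + 16) - (3*s + 1) = -s^2 - 2*s + 15 changes sign at s = 3 inside [-1, 4], so split the integral there.
∫[-1,3] (-s^2 - 2*s + 15) ds = 128/3.
∫[3,4] (-s^2 - 2*s + 15) ds = -13/3; the area of that piece is 13/3.
Total area = 128/3 + 13/3 = 47.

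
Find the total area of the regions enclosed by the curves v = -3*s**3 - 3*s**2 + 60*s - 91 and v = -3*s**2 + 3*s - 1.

Set the curves equal: -3*s**3 - 3*s**2 + 60*s - 91 = -3*s**2 + 3*s - 1, so -3*s**3 + 57*s - 90 = 0, which factors as -3*(s - 3)*(s - 2)*(s + 5) = 0. The curves meet at s = -5, 2, 3.
On [-5, 2], v = -3*s**2 + 3*s - 1 is on top; that piece has area ∫[-5,2] (-(-3*s**3 + 57*s - 90)) ds = 3087/4.
On [2, 3], v = -3*s**3 - 3*s**2 + 60*s - 91 is on top; that piece has area ∫[2,3] (-3*s**3 + 57*s - 90) ds = 15/4.
Total enclosed area = 3087/4 + 15/4 = 1551/2.

1551/2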